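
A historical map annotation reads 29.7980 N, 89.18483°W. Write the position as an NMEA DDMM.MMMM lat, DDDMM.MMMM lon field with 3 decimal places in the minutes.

2947.880,N / 08911.090,W

φ: 29° + 0.798000 × 60 = 29° 47.88000′
Longitude: minutes = (89.184830 − 89) × 60 = 11.08980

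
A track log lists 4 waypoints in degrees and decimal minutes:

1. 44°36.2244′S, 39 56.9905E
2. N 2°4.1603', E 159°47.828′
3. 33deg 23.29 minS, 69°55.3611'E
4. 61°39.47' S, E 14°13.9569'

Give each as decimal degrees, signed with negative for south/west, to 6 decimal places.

1. -44.603740, 39.949842
2. 2.069338, 159.797133
3. -33.388167, 69.922685
4. -61.657833, 14.232615

Point 1:
  φ: 36.2244′ = 0.603740°; total 44.6037400
  S → negative
  Longitude: 56.9905′ = 0.949842°; total 39.9498417
  E ⇒ keep positive
Point 2:
  Latitude: 4.1603′ = 0.069338°; total 2.0693383
  N → positive
  Longitude: 47.828′ = 0.797133°; total 159.7971333
  E ⇒ keep positive
Point 3:
  Lat: 33 + 23.29/60 = 33.3881667
  hemisphere S, so the sign is −
  Longitude: 55.3611′ = 0.922685°; total 69.9226850
  E ⇒ keep positive
Point 4:
  φ: 61 + 39.47/60 = 61.6578333
  S → negative
  Longitude: 14 + 13.9569/60 = 14.2326150
  E ⇒ keep positive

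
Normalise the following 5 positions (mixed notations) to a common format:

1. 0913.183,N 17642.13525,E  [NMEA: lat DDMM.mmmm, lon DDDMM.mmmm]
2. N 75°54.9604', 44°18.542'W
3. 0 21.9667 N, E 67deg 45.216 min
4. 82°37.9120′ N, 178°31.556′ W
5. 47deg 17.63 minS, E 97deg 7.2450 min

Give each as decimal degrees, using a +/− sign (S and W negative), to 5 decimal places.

Point 1:
  Lat: degrees = first 2 digits = 9, minutes = 13.183; 9 + 13.183/60 = 9.219717
  N → positive
  Lon: split at 3 digits → 176° and 42.13525′; 176 + 42.13525/60 = 176.702254
  E → positive
Point 2:
  φ: 75 + 54.9604/60 = 75.916007
  N ⇒ keep positive
  Longitude: 44 + 18.542/60 = 44.309033
  W ⇒ negate
Point 3:
  φ: 0 + 21.9667/60 = 0.366112
  N → positive
  λ: 67 + 45.216/60 = 67.753600
  E → positive
Point 4:
  φ: 82 + 37.912/60 = 82.631867
  N → positive
  Lon: 178 + 31.556/60 = 178.525933
  W ⇒ negate
Point 5:
  Latitude: 17.63′ = 0.293833°; total 47.293833
  S ⇒ negate
  Longitude: 7.245′ = 0.120750°; total 97.120750
  E → positive

1. 9.21972, 176.70225
2. 75.91601, -44.30903
3. 0.36611, 67.75360
4. 82.63187, -178.52593
5. -47.29383, 97.12075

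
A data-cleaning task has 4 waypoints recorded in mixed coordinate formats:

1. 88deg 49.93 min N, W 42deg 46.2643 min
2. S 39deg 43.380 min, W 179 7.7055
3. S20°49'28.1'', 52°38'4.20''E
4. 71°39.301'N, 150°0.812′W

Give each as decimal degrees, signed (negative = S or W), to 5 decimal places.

Point 1:
  Lat: 88 + 49.93/60 = 88.832167
  N ⇒ keep positive
  λ: 42 + 46.2643/60 = 42.771072
  W → negative
Point 2:
  Latitude: 39 + 43.38/60 = 39.723000
  S ⇒ negate
  λ: 179 + 7.7055/60 = 179.128425
  W ⇒ negate
Point 3:
  Lat: 20 + 49/60 + 28.1/3600 = 20.824472
  hemisphere S, so the sign is −
  λ: 52 + 38/60 + 4.2/3600 = 52.634500
  E → positive
Point 4:
  Lat: 39.301′ = 0.655017°; total 71.655017
  N ⇒ keep positive
  λ: 150 + 0.812/60 = 150.013533
  W → negative

1. 88.83217, -42.77107
2. -39.72300, -179.12843
3. -20.82447, 52.63450
4. 71.65502, -150.01353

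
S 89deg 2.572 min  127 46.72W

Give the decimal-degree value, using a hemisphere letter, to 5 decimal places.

89.04287° S, 127.77867° W

Latitude: 89 + 2.572/60 = 89.042867
λ: 46.72′ = 0.778667°; total 127.778667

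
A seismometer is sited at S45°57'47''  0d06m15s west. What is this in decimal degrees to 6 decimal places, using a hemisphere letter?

45.963056° S, 0.104167° W

Lat: 57′ + 47″ = 57.78333′; 45 + 57.78333/60 = 45.9630556
Longitude: 0° + 6/60 + 15/3600 = 0 + 0.100000 + 0.004167 = 0.1041667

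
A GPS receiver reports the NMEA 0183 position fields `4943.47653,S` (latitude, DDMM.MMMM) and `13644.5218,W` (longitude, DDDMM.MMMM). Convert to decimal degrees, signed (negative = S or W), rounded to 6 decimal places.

Latitude: split at 2 digits → 49° and 43.47653′; 49 + 43.47653/60 = 49.7246088
S → negative
Longitude: split at 3 digits → 136° and 44.5218′; 136 + 44.5218/60 = 136.7420300
W → negative

-49.724609, -136.742030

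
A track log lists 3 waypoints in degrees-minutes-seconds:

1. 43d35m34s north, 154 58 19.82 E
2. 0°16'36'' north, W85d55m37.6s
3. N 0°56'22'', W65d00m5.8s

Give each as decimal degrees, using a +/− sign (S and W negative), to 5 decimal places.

Point 1:
  Lat: 43 + 35/60 + 34/3600 = 43.592778
  N → positive
  Longitude: 58′ + 19.82″ = 58.33033′; 154 + 58.33033/60 = 154.972172
  E ⇒ keep positive
Point 2:
  Latitude: 0 + 16/60 + 36/3600 = 0.276667
  N ⇒ keep positive
  Lon: 85° + 55/60 + 37.6/3600 = 85 + 0.916667 + 0.010444 = 85.927111
  hemisphere W, so the sign is −
Point 3:
  φ: 0° + 56/60 + 22/3600 = 0 + 0.933333 + 0.006111 = 0.939444
  N → positive
  Lon: 0′ + 5.8″ = 0.09667′; 65 + 0.09667/60 = 65.001611
  W ⇒ negate

1. 43.59278, 154.97217
2. 0.27667, -85.92711
3. 0.93944, -65.00161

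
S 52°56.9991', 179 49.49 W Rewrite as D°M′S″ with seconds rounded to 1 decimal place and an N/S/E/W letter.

52°56′59.9″ S, 179°49′29.4″ W

Lat: fractional minutes 0.99910 × 60 = 59.946″
Longitude: 49.49000′ → 49′ and 0.49000 × 60 = 29.400″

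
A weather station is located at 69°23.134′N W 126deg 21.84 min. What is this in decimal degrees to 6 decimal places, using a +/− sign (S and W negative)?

Lat: 69 + 23.134/60 = 69.3855667
N → positive
Longitude: 126 + 21.84/60 = 126.3640000
W ⇒ negate

69.385567, -126.364000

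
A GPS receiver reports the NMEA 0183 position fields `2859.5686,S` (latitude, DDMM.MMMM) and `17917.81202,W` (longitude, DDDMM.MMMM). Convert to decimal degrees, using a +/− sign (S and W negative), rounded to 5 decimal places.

-28.99281, -179.29687

Lat: degrees = first 2 digits = 28, minutes = 59.5686; 28 + 59.5686/60 = 28.992810
hemisphere S, so the sign is −
Lon: degrees = first 3 digits = 179, minutes = 17.81202; 179 + 17.81202/60 = 179.296867
hemisphere W, so the sign is −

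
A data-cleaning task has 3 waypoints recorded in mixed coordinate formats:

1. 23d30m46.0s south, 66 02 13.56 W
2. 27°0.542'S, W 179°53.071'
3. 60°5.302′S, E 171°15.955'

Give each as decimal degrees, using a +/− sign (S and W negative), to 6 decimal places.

Point 1:
  Latitude: 23 + 30/60 + 46/3600 = 23.5127778
  hemisphere S, so the sign is −
  Lon: 66° + 2/60 + 13.56/3600 = 66 + 0.033333 + 0.003767 = 66.0371000
  hemisphere W, so the sign is −
Point 2:
  Latitude: 27 + 0.542/60 = 27.0090333
  hemisphere S, so the sign is −
  λ: 53.071′ = 0.884517°; total 179.8845167
  hemisphere W, so the sign is −
Point 3:
  Lat: 5.302′ = 0.088367°; total 60.0883667
  S → negative
  λ: 171 + 15.955/60 = 171.2659167
  E → positive

1. -23.512778, -66.037100
2. -27.009033, -179.884517
3. -60.088367, 171.265917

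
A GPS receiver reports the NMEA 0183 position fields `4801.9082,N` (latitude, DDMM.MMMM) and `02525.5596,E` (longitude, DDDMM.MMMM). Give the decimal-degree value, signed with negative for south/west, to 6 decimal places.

Latitude: degrees = first 2 digits = 48, minutes = 1.9082; 48 + 1.9082/60 = 48.0318033
N ⇒ keep positive
Lon: split at 3 digits → 025° and 25.5596′; 25 + 25.5596/60 = 25.4259933
E ⇒ keep positive

48.031803, 25.425993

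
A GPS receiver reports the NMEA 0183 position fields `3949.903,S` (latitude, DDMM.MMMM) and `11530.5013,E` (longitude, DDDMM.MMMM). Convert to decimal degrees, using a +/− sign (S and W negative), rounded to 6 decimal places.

Latitude: degrees = first 2 digits = 39, minutes = 49.903; 39 + 49.903/60 = 39.8317167
hemisphere S, so the sign is −
λ: degrees = first 3 digits = 115, minutes = 30.5013; 115 + 30.5013/60 = 115.5083550
E ⇒ keep positive

-39.831717, 115.508355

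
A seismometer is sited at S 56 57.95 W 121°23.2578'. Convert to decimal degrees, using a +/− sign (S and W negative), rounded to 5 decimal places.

-56.96583, -121.38763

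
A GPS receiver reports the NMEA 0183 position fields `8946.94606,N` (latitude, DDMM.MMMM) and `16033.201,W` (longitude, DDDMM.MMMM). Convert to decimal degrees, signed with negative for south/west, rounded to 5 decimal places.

89.78243, -160.55335

φ: degrees = first 2 digits = 89, minutes = 46.94606; 89 + 46.94606/60 = 89.782434
N → positive
λ: degrees = first 3 digits = 160, minutes = 33.201; 160 + 33.201/60 = 160.553350
hemisphere W, so the sign is −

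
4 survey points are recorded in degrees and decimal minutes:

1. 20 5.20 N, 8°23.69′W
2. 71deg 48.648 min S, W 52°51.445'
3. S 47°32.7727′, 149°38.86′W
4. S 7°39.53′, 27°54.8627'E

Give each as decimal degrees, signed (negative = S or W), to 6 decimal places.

Point 1:
  Latitude: 20 + 5.2/60 = 20.0866667
  N → positive
  Lon: 8 + 23.69/60 = 8.3948333
  hemisphere W, so the sign is −
Point 2:
  Lat: 71 + 48.648/60 = 71.8108000
  S ⇒ negate
  Longitude: 51.445′ = 0.857417°; total 52.8574167
  W ⇒ negate
Point 3:
  φ: 47 + 32.7727/60 = 47.5462117
  S ⇒ negate
  λ: 149 + 38.86/60 = 149.6476667
  W ⇒ negate
Point 4:
  φ: 39.53′ = 0.658833°; total 7.6588333
  hemisphere S, so the sign is −
  Lon: 27 + 54.8627/60 = 27.9143783
  E ⇒ keep positive

1. 20.086667, -8.394833
2. -71.810800, -52.857417
3. -47.546212, -149.647667
4. -7.658833, 27.914378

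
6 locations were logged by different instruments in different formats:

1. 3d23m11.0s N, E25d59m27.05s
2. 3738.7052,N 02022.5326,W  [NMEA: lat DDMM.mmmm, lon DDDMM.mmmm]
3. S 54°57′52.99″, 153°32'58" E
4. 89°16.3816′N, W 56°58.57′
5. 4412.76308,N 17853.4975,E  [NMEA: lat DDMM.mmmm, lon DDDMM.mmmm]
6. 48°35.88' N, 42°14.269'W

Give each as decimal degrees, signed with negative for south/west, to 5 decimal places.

1. 3.38639, 25.99085
2. 37.64509, -20.37554
3. -54.96472, 153.54944
4. 89.27303, -56.97617
5. 44.21272, 178.89163
6. 48.59800, -42.23782

Point 1:
  Latitude: 3° + 23/60 + 11/3600 = 3 + 0.383333 + 0.003056 = 3.386389
  N → positive
  Longitude: 25° + 59/60 + 27.05/3600 = 25 + 0.983333 + 0.007514 = 25.990847
  E ⇒ keep positive
Point 2:
  Lat: degrees = first 2 digits = 37, minutes = 38.7052; 37 + 38.7052/60 = 37.645087
  N ⇒ keep positive
  λ: degrees = first 3 digits = 20, minutes = 22.5326; 20 + 22.5326/60 = 20.375543
  hemisphere W, so the sign is −
Point 3:
  Lat: 54° + 57/60 + 52.99/3600 = 54 + 0.950000 + 0.014719 = 54.964719
  S ⇒ negate
  Lon: 32′ + 58″ = 32.96667′; 153 + 32.96667/60 = 153.549444
  E → positive
Point 4:
  Latitude: 16.3816′ = 0.273027°; total 89.273027
  N → positive
  Lon: 58.57′ = 0.976167°; total 56.976167
  W ⇒ negate
Point 5:
  Latitude: split at 2 digits → 44° and 12.76308′; 44 + 12.76308/60 = 44.212718
  N ⇒ keep positive
  Longitude: degrees = first 3 digits = 178, minutes = 53.4975; 178 + 53.4975/60 = 178.891625
  E ⇒ keep positive
Point 6:
  φ: 35.88′ = 0.598000°; total 48.598000
  N → positive
  Lon: 14.269′ = 0.237817°; total 42.237817
  W ⇒ negate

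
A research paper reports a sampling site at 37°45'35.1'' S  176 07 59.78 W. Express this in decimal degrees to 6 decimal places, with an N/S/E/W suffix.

37.759750° S, 176.133272° W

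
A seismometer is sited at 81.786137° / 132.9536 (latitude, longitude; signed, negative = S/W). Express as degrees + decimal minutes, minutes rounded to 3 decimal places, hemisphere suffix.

φ: 81° + 0.786137 × 60 = 81° 47.16822′
λ: 132° + 0.953600 × 60 = 132° 57.21600′

81° 47.168′ N, 132° 57.216′ E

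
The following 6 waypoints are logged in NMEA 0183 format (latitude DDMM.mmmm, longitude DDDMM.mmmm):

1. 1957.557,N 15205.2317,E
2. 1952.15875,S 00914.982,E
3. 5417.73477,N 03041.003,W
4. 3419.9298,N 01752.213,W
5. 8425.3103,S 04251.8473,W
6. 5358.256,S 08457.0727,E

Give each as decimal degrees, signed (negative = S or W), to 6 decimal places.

1. 19.959283, 152.087195
2. -19.869313, 9.249700
3. 54.295580, -30.683383
4. 34.332163, -17.870217
5. -84.421838, -42.864122
6. -53.970933, 84.951212

Point 1:
  φ: split at 2 digits → 19° and 57.557′; 19 + 57.557/60 = 19.9592833
  N → positive
  Lon: degrees = first 3 digits = 152, minutes = 5.2317; 152 + 5.2317/60 = 152.0871950
  E → positive
Point 2:
  Lat: degrees = first 2 digits = 19, minutes = 52.15875; 19 + 52.15875/60 = 19.8693125
  hemisphere S, so the sign is −
  Lon: degrees = first 3 digits = 9, minutes = 14.982; 9 + 14.982/60 = 9.2497000
  E → positive
Point 3:
  φ: degrees = first 2 digits = 54, minutes = 17.73477; 54 + 17.73477/60 = 54.2955795
  N ⇒ keep positive
  Lon: split at 3 digits → 030° and 41.003′; 30 + 41.003/60 = 30.6833833
  W ⇒ negate
Point 4:
  φ: split at 2 digits → 34° and 19.9298′; 34 + 19.9298/60 = 34.3321633
  N ⇒ keep positive
  Lon: degrees = first 3 digits = 17, minutes = 52.213; 17 + 52.213/60 = 17.8702167
  hemisphere W, so the sign is −
Point 5:
  Lat: degrees = first 2 digits = 84, minutes = 25.3103; 84 + 25.3103/60 = 84.4218383
  S ⇒ negate
  Longitude: split at 3 digits → 042° and 51.8473′; 42 + 51.8473/60 = 42.8641217
  hemisphere W, so the sign is −
Point 6:
  Latitude: degrees = first 2 digits = 53, minutes = 58.256; 53 + 58.256/60 = 53.9709333
  hemisphere S, so the sign is −
  Longitude: split at 3 digits → 084° and 57.0727′; 84 + 57.0727/60 = 84.9512117
  E → positive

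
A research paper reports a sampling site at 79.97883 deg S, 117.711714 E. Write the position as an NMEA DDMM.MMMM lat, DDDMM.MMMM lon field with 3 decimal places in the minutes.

Lat: 79° + 0.978830 × 60 = 79° 58.72980′
Lon: 117° + 0.711714 × 60 = 117° 42.70284′

7958.730,S / 11742.703,E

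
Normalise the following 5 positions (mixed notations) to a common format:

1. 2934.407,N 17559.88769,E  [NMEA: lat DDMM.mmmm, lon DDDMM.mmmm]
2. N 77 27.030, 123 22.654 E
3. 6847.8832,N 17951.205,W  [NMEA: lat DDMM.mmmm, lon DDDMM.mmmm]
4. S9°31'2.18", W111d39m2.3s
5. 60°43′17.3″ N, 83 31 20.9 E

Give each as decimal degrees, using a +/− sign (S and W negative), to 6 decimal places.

1. 29.573450, 175.998128
2. 77.450500, 123.377567
3. 68.798053, -179.853417
4. -9.517272, -111.650639
5. 60.721472, 83.522472

Point 1:
  Lat: degrees = first 2 digits = 29, minutes = 34.407; 29 + 34.407/60 = 29.5734500
  N → positive
  Longitude: split at 3 digits → 175° and 59.88769′; 175 + 59.88769/60 = 175.9981282
  E → positive
Point 2:
  Latitude: 77 + 27.03/60 = 77.4505000
  N → positive
  Lon: 123 + 22.654/60 = 123.3775667
  E ⇒ keep positive
Point 3:
  φ: degrees = first 2 digits = 68, minutes = 47.8832; 68 + 47.8832/60 = 68.7980533
  N ⇒ keep positive
  Lon: split at 3 digits → 179° and 51.205′; 179 + 51.205/60 = 179.8534167
  W → negative
Point 4:
  φ: 31′ + 2.18″ = 31.03633′; 9 + 31.03633/60 = 9.5172722
  hemisphere S, so the sign is −
  Longitude: 111° + 39/60 + 2.3/3600 = 111 + 0.650000 + 0.000639 = 111.6506389
  W ⇒ negate
Point 5:
  Lat: 43′ + 17.3″ = 43.28833′; 60 + 43.28833/60 = 60.7214722
  N → positive
  Lon: 31′ + 20.9″ = 31.34833′; 83 + 31.34833/60 = 83.5224722
  E → positive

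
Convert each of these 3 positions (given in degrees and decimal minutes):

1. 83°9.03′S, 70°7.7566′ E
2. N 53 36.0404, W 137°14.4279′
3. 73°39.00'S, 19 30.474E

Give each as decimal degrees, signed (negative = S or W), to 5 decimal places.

1. -83.15050, 70.12928
2. 53.60067, -137.24047
3. -73.65000, 19.50790

Point 1:
  Lat: 9.03′ = 0.150500°; total 83.150500
  hemisphere S, so the sign is −
  Lon: 70 + 7.7566/60 = 70.129277
  E ⇒ keep positive
Point 2:
  Latitude: 53 + 36.0404/60 = 53.600673
  N ⇒ keep positive
  Longitude: 14.4279′ = 0.240465°; total 137.240465
  W ⇒ negate
Point 3:
  Latitude: 73 + 39/60 = 73.650000
  S ⇒ negate
  Lon: 30.474′ = 0.507900°; total 19.507900
  E ⇒ keep positive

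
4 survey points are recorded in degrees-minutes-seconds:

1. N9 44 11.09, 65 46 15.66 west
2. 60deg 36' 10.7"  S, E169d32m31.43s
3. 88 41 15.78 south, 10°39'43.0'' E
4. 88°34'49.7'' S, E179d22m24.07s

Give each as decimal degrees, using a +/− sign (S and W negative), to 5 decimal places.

Point 1:
  Latitude: 44′ + 11.09″ = 44.18483′; 9 + 44.18483/60 = 9.736414
  N → positive
  Longitude: 65° + 46/60 + 15.66/3600 = 65 + 0.766667 + 0.004350 = 65.771017
  hemisphere W, so the sign is −
Point 2:
  Latitude: 60° + 36/60 + 10.7/3600 = 60 + 0.600000 + 0.002972 = 60.602972
  hemisphere S, so the sign is −
  Longitude: 32′ + 31.43″ = 32.52383′; 169 + 32.52383/60 = 169.542064
  E ⇒ keep positive
Point 3:
  Latitude: 88° + 41/60 + 15.78/3600 = 88 + 0.683333 + 0.004383 = 88.687717
  S ⇒ negate
  λ: 10° + 39/60 + 43/3600 = 10 + 0.650000 + 0.011944 = 10.661944
  E ⇒ keep positive
Point 4:
  Latitude: 88 + 34/60 + 49.7/3600 = 88.580472
  S ⇒ negate
  Longitude: 22′ + 24.07″ = 22.40117′; 179 + 22.40117/60 = 179.373353
  E → positive

1. 9.73641, -65.77102
2. -60.60297, 169.54206
3. -88.68772, 10.66194
4. -88.58047, 179.37335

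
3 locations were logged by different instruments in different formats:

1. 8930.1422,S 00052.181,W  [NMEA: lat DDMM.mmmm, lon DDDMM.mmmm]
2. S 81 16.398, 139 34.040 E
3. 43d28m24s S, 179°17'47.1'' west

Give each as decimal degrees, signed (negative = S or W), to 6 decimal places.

1. -89.502370, -0.869683
2. -81.273300, 139.567333
3. -43.473333, -179.296417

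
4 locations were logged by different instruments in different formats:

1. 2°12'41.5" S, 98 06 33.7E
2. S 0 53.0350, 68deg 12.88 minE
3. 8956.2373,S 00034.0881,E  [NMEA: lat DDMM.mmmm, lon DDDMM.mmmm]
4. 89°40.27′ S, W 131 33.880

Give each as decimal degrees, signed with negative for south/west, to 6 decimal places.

Point 1:
  φ: 12′ + 41.5″ = 12.69167′; 2 + 12.69167/60 = 2.2115278
  S → negative
  λ: 98° + 6/60 + 33.7/3600 = 98 + 0.100000 + 0.009361 = 98.1093611
  E → positive
Point 2:
  Lat: 0 + 53.035/60 = 0.8839167
  S → negative
  Longitude: 68 + 12.88/60 = 68.2146667
  E ⇒ keep positive
Point 3:
  Lat: split at 2 digits → 89° and 56.2373′; 89 + 56.2373/60 = 89.9372883
  hemisphere S, so the sign is −
  Lon: degrees = first 3 digits = 0, minutes = 34.0881; 0 + 34.0881/60 = 0.5681350
  E → positive
Point 4:
  Latitude: 89 + 40.27/60 = 89.6711667
  S → negative
  Lon: 131 + 33.88/60 = 131.5646667
  hemisphere W, so the sign is −

1. -2.211528, 98.109361
2. -0.883917, 68.214667
3. -89.937288, 0.568135
4. -89.671167, -131.564667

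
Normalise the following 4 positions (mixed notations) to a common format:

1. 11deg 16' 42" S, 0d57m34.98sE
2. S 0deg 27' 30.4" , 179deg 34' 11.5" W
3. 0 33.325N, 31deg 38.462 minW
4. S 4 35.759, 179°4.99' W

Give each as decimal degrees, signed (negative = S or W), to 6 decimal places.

Point 1:
  Lat: 11 + 16/60 + 42/3600 = 11.2783333
  S → negative
  Longitude: 57′ + 34.98″ = 57.58300′; 0 + 57.58300/60 = 0.9597167
  E ⇒ keep positive
Point 2:
  φ: 0 + 27/60 + 30.4/3600 = 0.4584444
  S ⇒ negate
  λ: 179 + 34/60 + 11.5/3600 = 179.5698611
  W → negative
Point 3:
  Latitude: 33.325′ = 0.555417°; total 0.5554167
  N ⇒ keep positive
  Longitude: 31 + 38.462/60 = 31.6410333
  W → negative
Point 4:
  Lat: 4 + 35.759/60 = 4.5959833
  S ⇒ negate
  λ: 179 + 4.99/60 = 179.0831667
  W ⇒ negate

1. -11.278333, 0.959717
2. -0.458444, -179.569861
3. 0.555417, -31.641033
4. -4.595983, -179.083167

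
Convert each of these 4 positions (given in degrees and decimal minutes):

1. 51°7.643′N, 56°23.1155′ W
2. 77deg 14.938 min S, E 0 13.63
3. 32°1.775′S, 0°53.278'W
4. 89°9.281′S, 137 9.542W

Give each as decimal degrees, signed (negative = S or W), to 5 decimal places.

1. 51.12738, -56.38526
2. -77.24897, 0.22717
3. -32.02958, -0.88797
4. -89.15468, -137.15903

Point 1:
  Latitude: 7.643′ = 0.127383°; total 51.127383
  N ⇒ keep positive
  Lon: 56 + 23.1155/60 = 56.385258
  hemisphere W, so the sign is −
Point 2:
  φ: 77 + 14.938/60 = 77.248967
  S → negative
  Longitude: 0 + 13.63/60 = 0.227167
  E → positive
Point 3:
  φ: 32 + 1.775/60 = 32.029583
  S → negative
  Lon: 53.278′ = 0.887967°; total 0.887967
  hemisphere W, so the sign is −
Point 4:
  Lat: 9.281′ = 0.154683°; total 89.154683
  S → negative
  Longitude: 137 + 9.542/60 = 137.159033
  W → negative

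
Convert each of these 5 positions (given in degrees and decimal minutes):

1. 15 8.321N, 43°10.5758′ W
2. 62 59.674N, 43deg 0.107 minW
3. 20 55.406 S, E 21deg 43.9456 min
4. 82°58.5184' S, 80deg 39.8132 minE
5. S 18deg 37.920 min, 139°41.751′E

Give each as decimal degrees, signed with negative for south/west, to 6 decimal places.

Point 1:
  Lat: 8.321′ = 0.138683°; total 15.1386833
  N → positive
  Lon: 43 + 10.5758/60 = 43.1762633
  hemisphere W, so the sign is −
Point 2:
  Lat: 59.674′ = 0.994567°; total 62.9945667
  N → positive
  λ: 0.107′ = 0.001783°; total 43.0017833
  W → negative
Point 3:
  φ: 55.406′ = 0.923433°; total 20.9234333
  S ⇒ negate
  λ: 21 + 43.9456/60 = 21.7324267
  E → positive
Point 4:
  φ: 82 + 58.5184/60 = 82.9753067
  hemisphere S, so the sign is −
  Lon: 80 + 39.8132/60 = 80.6635533
  E → positive
Point 5:
  φ: 37.92′ = 0.632000°; total 18.6320000
  hemisphere S, so the sign is −
  Lon: 139 + 41.751/60 = 139.6958500
  E ⇒ keep positive

1. 15.138683, -43.176263
2. 62.994567, -43.001783
3. -20.923433, 21.732427
4. -82.975307, 80.663553
5. -18.632000, 139.695850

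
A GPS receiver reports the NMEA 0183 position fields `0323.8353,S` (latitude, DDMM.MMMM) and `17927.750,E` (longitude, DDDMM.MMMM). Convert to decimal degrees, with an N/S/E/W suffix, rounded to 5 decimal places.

Lat: split at 2 digits → 03° and 23.8353′; 3 + 23.8353/60 = 3.397255
Longitude: degrees = first 3 digits = 179, minutes = 27.75; 179 + 27.75/60 = 179.462500

3.39726° S, 179.46250° E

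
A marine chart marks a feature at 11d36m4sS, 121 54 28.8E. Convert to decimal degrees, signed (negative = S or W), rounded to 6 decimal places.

-11.601111, 121.908000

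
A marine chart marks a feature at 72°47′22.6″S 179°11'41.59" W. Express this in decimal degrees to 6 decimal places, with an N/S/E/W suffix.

72.789611° S, 179.194886° W

Lat: 72° + 47/60 + 22.6/3600 = 72 + 0.783333 + 0.006278 = 72.7896111
λ: 11′ + 41.59″ = 11.69317′; 179 + 11.69317/60 = 179.1948861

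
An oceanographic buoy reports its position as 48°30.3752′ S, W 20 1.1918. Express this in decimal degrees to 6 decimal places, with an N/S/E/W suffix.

φ: 48 + 30.3752/60 = 48.5062533
Lon: 1.1918′ = 0.019863°; total 20.0198633

48.506253° S, 20.019863° W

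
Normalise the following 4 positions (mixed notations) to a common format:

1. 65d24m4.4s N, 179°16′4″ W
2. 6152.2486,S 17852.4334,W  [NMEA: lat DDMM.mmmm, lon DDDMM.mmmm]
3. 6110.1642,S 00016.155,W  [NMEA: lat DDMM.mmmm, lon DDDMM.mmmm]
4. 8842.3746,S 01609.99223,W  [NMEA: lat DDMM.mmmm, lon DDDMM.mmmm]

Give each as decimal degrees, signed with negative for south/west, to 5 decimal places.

1. 65.40122, -179.26778
2. -61.87081, -178.87389
3. -61.16940, -0.26925
4. -88.70624, -16.16654

Point 1:
  Latitude: 65 + 24/60 + 4.4/3600 = 65.401222
  N → positive
  Lon: 179 + 16/60 + 4/3600 = 179.267778
  W → negative
Point 2:
  Lat: split at 2 digits → 61° and 52.2486′; 61 + 52.2486/60 = 61.870810
  hemisphere S, so the sign is −
  Lon: split at 3 digits → 178° and 52.4334′; 178 + 52.4334/60 = 178.873890
  hemisphere W, so the sign is −
Point 3:
  φ: degrees = first 2 digits = 61, minutes = 10.1642; 61 + 10.1642/60 = 61.169403
  S → negative
  λ: degrees = first 3 digits = 0, minutes = 16.155; 0 + 16.155/60 = 0.269250
  W ⇒ negate
Point 4:
  Latitude: degrees = first 2 digits = 88, minutes = 42.3746; 88 + 42.3746/60 = 88.706243
  hemisphere S, so the sign is −
  Longitude: split at 3 digits → 016° and 9.99223′; 16 + 9.99223/60 = 16.166537
  W ⇒ negate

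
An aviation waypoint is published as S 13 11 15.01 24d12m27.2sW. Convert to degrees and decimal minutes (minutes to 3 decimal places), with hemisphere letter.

13° 11.250′ S, 24° 12.453′ W

Lat: 11 + 15.01/60 = 11.25017′
Lon: 12 + 27.2/60 = 12.45333′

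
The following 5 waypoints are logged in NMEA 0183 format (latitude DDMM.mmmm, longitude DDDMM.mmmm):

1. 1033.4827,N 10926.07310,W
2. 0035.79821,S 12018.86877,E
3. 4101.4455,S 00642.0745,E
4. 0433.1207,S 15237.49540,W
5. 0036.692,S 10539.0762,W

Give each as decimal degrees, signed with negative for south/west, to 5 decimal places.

1. 10.55805, -109.43455
2. -0.59664, 120.31448
3. -41.02409, 6.70124
4. -4.55201, -152.62492
5. -0.61153, -105.65127

Point 1:
  Lat: degrees = first 2 digits = 10, minutes = 33.4827; 10 + 33.4827/60 = 10.558045
  N → positive
  Longitude: degrees = first 3 digits = 109, minutes = 26.0731; 109 + 26.0731/60 = 109.434552
  W → negative
Point 2:
  Lat: degrees = first 2 digits = 0, minutes = 35.79821; 0 + 35.79821/60 = 0.596637
  S → negative
  λ: degrees = first 3 digits = 120, minutes = 18.86877; 120 + 18.86877/60 = 120.314480
  E → positive
Point 3:
  Latitude: split at 2 digits → 41° and 1.4455′; 41 + 1.4455/60 = 41.024092
  S → negative
  Lon: degrees = first 3 digits = 6, minutes = 42.0745; 6 + 42.0745/60 = 6.701242
  E → positive
Point 4:
  φ: degrees = first 2 digits = 4, minutes = 33.1207; 4 + 33.1207/60 = 4.552012
  S → negative
  Lon: degrees = first 3 digits = 152, minutes = 37.4954; 152 + 37.4954/60 = 152.624923
  hemisphere W, so the sign is −
Point 5:
  φ: degrees = first 2 digits = 0, minutes = 36.692; 0 + 36.692/60 = 0.611533
  S → negative
  Longitude: split at 3 digits → 105° and 39.0762′; 105 + 39.0762/60 = 105.651270
  hemisphere W, so the sign is −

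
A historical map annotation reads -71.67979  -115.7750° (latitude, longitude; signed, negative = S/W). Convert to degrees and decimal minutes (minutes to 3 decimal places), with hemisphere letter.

Latitude is negative → S; |value| = 71.679790
φ: fractional part 0.679790 → 40.78740 minutes
Longitude is negative → W; |value| = 115.775000
Lon: fractional part 0.775000 → 46.50000 minutes

71° 40.787′ S, 115° 46.500′ W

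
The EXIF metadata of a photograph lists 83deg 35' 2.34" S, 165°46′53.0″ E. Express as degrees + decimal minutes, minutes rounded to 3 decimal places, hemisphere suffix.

Latitude: seconds/60 = 0.03900; minutes = 35 + 0.03900 = 35.03900
λ: seconds/60 = 0.88333; minutes = 46 + 0.88333 = 46.88333

83° 35.039′ S, 165° 46.883′ E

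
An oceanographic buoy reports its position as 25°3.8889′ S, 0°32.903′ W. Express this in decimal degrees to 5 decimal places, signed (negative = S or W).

φ: 3.8889′ = 0.064815°; total 25.064815
hemisphere S, so the sign is −
Longitude: 0 + 32.903/60 = 0.548383
W → negative

-25.06482, -0.54838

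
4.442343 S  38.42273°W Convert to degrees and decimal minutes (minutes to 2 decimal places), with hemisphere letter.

Lat: 4° + 0.442343 × 60 = 4° 26.5406′
Longitude: minutes = (38.422730 − 38) × 60 = 25.3638

4° 26.54′ S, 38° 25.36′ W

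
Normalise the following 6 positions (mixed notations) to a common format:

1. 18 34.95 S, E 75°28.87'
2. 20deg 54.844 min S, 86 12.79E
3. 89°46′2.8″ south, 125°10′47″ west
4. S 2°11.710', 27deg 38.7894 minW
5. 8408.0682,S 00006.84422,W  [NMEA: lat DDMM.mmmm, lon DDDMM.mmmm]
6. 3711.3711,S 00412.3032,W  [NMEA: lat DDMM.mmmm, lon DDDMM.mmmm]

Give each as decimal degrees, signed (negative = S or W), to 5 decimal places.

Point 1:
  Lat: 34.95′ = 0.582500°; total 18.582500
  hemisphere S, so the sign is −
  Lon: 75 + 28.87/60 = 75.481167
  E → positive
Point 2:
  Lat: 54.844′ = 0.914067°; total 20.914067
  S → negative
  λ: 12.79′ = 0.213167°; total 86.213167
  E → positive
Point 3:
  φ: 89 + 46/60 + 2.8/3600 = 89.767444
  hemisphere S, so the sign is −
  λ: 125° + 10/60 + 47/3600 = 125 + 0.166667 + 0.013056 = 125.179722
  W ⇒ negate
Point 4:
  φ: 11.71′ = 0.195167°; total 2.195167
  S → negative
  λ: 38.7894′ = 0.646490°; total 27.646490
  W → negative
Point 5:
  φ: degrees = first 2 digits = 84, minutes = 8.0682; 84 + 8.0682/60 = 84.134470
  S → negative
  Longitude: split at 3 digits → 000° and 6.84422′; 0 + 6.84422/60 = 0.114070
  W → negative
Point 6:
  Latitude: degrees = first 2 digits = 37, minutes = 11.3711; 37 + 11.3711/60 = 37.189518
  S → negative
  λ: degrees = first 3 digits = 4, minutes = 12.3032; 4 + 12.3032/60 = 4.205053
  hemisphere W, so the sign is −

1. -18.58250, 75.48117
2. -20.91407, 86.21317
3. -89.76744, -125.17972
4. -2.19517, -27.64649
5. -84.13447, -0.11407
6. -37.18952, -4.20505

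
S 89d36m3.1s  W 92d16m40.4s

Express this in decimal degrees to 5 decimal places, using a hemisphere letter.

Latitude: 89 + 36/60 + 3.1/3600 = 89.600861
Longitude: 92 + 16/60 + 40.4/3600 = 92.277889

89.60086° S, 92.27789° W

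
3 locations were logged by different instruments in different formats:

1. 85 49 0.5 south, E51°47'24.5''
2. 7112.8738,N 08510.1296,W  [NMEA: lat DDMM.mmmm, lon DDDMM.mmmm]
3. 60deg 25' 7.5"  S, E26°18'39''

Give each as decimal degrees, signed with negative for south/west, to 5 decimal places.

1. -85.81681, 51.79014
2. 71.21456, -85.16883
3. -60.41875, 26.31083

Point 1:
  Latitude: 49′ + 0.5″ = 49.00833′; 85 + 49.00833/60 = 85.816806
  hemisphere S, so the sign is −
  Longitude: 47′ + 24.5″ = 47.40833′; 51 + 47.40833/60 = 51.790139
  E → positive
Point 2:
  Lat: split at 2 digits → 71° and 12.8738′; 71 + 12.8738/60 = 71.214563
  N ⇒ keep positive
  λ: split at 3 digits → 085° and 10.1296′; 85 + 10.1296/60 = 85.168827
  W ⇒ negate
Point 3:
  φ: 25′ + 7.5″ = 25.12500′; 60 + 25.12500/60 = 60.418750
  hemisphere S, so the sign is −
  Longitude: 18′ + 39″ = 18.65000′; 26 + 18.65000/60 = 26.310833
  E → positive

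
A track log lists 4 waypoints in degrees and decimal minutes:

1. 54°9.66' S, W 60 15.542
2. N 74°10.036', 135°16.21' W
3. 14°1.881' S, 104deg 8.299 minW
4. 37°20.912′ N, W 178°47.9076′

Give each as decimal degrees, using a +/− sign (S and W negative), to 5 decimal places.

Point 1:
  Lat: 54 + 9.66/60 = 54.161000
  S ⇒ negate
  λ: 60 + 15.542/60 = 60.259033
  W ⇒ negate
Point 2:
  Lat: 74 + 10.036/60 = 74.167267
  N ⇒ keep positive
  Lon: 135 + 16.21/60 = 135.270167
  W ⇒ negate
Point 3:
  Latitude: 14 + 1.881/60 = 14.031350
  S ⇒ negate
  Longitude: 8.299′ = 0.138317°; total 104.138317
  hemisphere W, so the sign is −
Point 4:
  Latitude: 37 + 20.912/60 = 37.348533
  N ⇒ keep positive
  λ: 47.9076′ = 0.798460°; total 178.798460
  W → negative

1. -54.16100, -60.25903
2. 74.16727, -135.27017
3. -14.03135, -104.13832
4. 37.34853, -178.79846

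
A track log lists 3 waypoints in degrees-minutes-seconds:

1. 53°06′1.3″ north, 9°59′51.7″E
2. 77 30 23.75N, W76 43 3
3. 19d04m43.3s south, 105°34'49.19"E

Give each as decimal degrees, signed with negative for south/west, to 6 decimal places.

1. 53.100361, 9.997694
2. 77.506597, -76.717500
3. -19.078694, 105.580331

Point 1:
  Lat: 53 + 6/60 + 1.3/3600 = 53.1003611
  N ⇒ keep positive
  Longitude: 59′ + 51.7″ = 59.86167′; 9 + 59.86167/60 = 9.9976944
  E → positive
Point 2:
  φ: 77° + 30/60 + 23.75/3600 = 77 + 0.500000 + 0.006597 = 77.5065972
  N → positive
  λ: 76° + 43/60 + 3/3600 = 76 + 0.716667 + 0.000833 = 76.7175000
  W ⇒ negate
Point 3:
  Latitude: 19 + 4/60 + 43.3/3600 = 19.0786944
  hemisphere S, so the sign is −
  Longitude: 105° + 34/60 + 49.19/3600 = 105 + 0.566667 + 0.013664 = 105.5803306
  E → positive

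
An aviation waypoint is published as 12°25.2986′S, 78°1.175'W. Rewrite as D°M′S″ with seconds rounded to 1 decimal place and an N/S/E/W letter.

φ: fractional minutes 0.29860 × 60 = 17.916″
Lon: 1.17500′ → 1′ and 0.17500 × 60 = 10.500″

12°25′17.9″ S, 78°01′10.5″ W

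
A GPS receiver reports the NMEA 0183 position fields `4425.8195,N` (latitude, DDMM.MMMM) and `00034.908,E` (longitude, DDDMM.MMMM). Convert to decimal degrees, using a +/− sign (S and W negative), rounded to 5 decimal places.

44.43033, 0.58180

Latitude: split at 2 digits → 44° and 25.8195′; 44 + 25.8195/60 = 44.430325
N → positive
Longitude: degrees = first 3 digits = 0, minutes = 34.908; 0 + 34.908/60 = 0.581800
E → positive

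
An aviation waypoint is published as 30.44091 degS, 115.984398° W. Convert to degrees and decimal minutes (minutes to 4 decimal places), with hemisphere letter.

φ: 30° + 0.440910 × 60 = 30° 26.454600′
λ: minutes = (115.984398 − 115) × 60 = 59.063880

30° 26.4546′ S, 115° 59.0639′ W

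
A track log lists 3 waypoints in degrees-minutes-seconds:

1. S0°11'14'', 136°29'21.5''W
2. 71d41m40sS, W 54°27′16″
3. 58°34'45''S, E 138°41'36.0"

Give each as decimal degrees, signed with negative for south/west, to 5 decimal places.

1. -0.18722, -136.48931
2. -71.69444, -54.45444
3. -58.57917, 138.69333

Point 1:
  Lat: 0 + 11/60 + 14/3600 = 0.187222
  S → negative
  Lon: 29′ + 21.5″ = 29.35833′; 136 + 29.35833/60 = 136.489306
  W ⇒ negate
Point 2:
  Lat: 71 + 41/60 + 40/3600 = 71.694444
  S → negative
  Longitude: 27′ + 16″ = 27.26667′; 54 + 27.26667/60 = 54.454444
  W → negative
Point 3:
  Latitude: 34′ + 45″ = 34.75000′; 58 + 34.75000/60 = 58.579167
  S → negative
  Lon: 138 + 41/60 + 36/3600 = 138.693333
  E → positive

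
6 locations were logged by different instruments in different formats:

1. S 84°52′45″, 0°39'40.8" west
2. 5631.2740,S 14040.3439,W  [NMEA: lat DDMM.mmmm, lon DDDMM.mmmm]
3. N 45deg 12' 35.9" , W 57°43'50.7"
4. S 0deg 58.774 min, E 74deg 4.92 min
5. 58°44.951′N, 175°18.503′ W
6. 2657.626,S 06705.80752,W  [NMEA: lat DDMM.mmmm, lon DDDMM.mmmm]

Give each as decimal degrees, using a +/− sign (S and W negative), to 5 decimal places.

1. -84.87917, -0.66133
2. -56.52123, -140.67240
3. 45.20997, -57.73075
4. -0.97957, 74.08200
5. 58.74918, -175.30838
6. -26.96043, -67.09679

Point 1:
  φ: 84° + 52/60 + 45/3600 = 84 + 0.866667 + 0.012500 = 84.879167
  S ⇒ negate
  Lon: 39′ + 40.8″ = 39.68000′; 0 + 39.68000/60 = 0.661333
  hemisphere W, so the sign is −
Point 2:
  Lat: split at 2 digits → 56° and 31.274′; 56 + 31.274/60 = 56.521233
  S ⇒ negate
  Lon: degrees = first 3 digits = 140, minutes = 40.3439; 140 + 40.3439/60 = 140.672398
  W ⇒ negate
Point 3:
  Latitude: 12′ + 35.9″ = 12.59833′; 45 + 12.59833/60 = 45.209972
  N ⇒ keep positive
  Lon: 43′ + 50.7″ = 43.84500′; 57 + 43.84500/60 = 57.730750
  hemisphere W, so the sign is −
Point 4:
  Latitude: 58.774′ = 0.979567°; total 0.979567
  hemisphere S, so the sign is −
  λ: 4.92′ = 0.082000°; total 74.082000
  E → positive
Point 5:
  Latitude: 58 + 44.951/60 = 58.749183
  N → positive
  λ: 175 + 18.503/60 = 175.308383
  hemisphere W, so the sign is −
Point 6:
  Latitude: degrees = first 2 digits = 26, minutes = 57.626; 26 + 57.626/60 = 26.960433
  S ⇒ negate
  Longitude: degrees = first 3 digits = 67, minutes = 5.80752; 67 + 5.80752/60 = 67.096792
  W → negative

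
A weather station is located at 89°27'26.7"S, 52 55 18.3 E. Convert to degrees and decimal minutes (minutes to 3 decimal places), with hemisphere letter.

89° 27.445′ S, 52° 55.305′ E

Latitude: 27 + 26.7/60 = 27.44500′
Lon: 55 + 18.3/60 = 55.30500′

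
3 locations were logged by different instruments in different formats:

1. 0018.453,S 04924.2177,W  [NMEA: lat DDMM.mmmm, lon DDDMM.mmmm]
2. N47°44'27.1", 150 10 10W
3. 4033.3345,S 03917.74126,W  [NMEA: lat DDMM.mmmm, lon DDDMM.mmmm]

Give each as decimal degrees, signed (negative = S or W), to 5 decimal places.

1. -0.30755, -49.40363
2. 47.74086, -150.16944
3. -40.55558, -39.29569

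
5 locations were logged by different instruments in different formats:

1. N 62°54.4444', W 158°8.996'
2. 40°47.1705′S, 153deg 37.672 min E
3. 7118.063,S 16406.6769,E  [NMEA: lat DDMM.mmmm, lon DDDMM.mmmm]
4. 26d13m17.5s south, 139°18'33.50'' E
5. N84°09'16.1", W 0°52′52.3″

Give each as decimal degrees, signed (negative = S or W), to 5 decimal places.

1. 62.90741, -158.14993
2. -40.78618, 153.62787
3. -71.30105, 164.11128
4. -26.22153, 139.30931
5. 84.15447, -0.88119

Point 1:
  Latitude: 54.4444′ = 0.907407°; total 62.907407
  N ⇒ keep positive
  λ: 158 + 8.996/60 = 158.149933
  W → negative
Point 2:
  Lat: 40 + 47.1705/60 = 40.786175
  S ⇒ negate
  Lon: 153 + 37.672/60 = 153.627867
  E → positive
Point 3:
  Latitude: degrees = first 2 digits = 71, minutes = 18.063; 71 + 18.063/60 = 71.301050
  S → negative
  Longitude: split at 3 digits → 164° and 6.6769′; 164 + 6.6769/60 = 164.111282
  E → positive
Point 4:
  Latitude: 26 + 13/60 + 17.5/3600 = 26.221528
  S → negative
  Longitude: 18′ + 33.5″ = 18.55833′; 139 + 18.55833/60 = 139.309306
  E → positive
Point 5:
  φ: 84° + 9/60 + 16.1/3600 = 84 + 0.150000 + 0.004472 = 84.154472
  N → positive
  λ: 0° + 52/60 + 52.3/3600 = 0 + 0.866667 + 0.014528 = 0.881194
  hemisphere W, so the sign is −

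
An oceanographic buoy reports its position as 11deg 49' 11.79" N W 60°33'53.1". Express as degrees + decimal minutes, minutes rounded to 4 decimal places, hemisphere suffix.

11° 49.1965′ N, 60° 33.8850′ W

Lat: 49 + 11.79/60 = 49.196500′
Lon: 33 + 53.1/60 = 33.885000′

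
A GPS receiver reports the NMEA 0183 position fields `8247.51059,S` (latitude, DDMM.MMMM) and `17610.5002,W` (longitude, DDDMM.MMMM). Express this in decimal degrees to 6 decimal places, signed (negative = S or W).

-82.791843, -176.175003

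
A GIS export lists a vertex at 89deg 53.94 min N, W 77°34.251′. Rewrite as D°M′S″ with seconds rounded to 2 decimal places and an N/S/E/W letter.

89°53′56.40″ N, 77°34′15.06″ W

Latitude: 53.94000′ → 53′ and 0.94000 × 60 = 56.4000″
Lon: fractional minutes 0.25100 × 60 = 15.0600″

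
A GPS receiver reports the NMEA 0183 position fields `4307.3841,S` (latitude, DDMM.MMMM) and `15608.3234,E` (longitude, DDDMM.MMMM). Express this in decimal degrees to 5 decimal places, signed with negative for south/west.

-43.12307, 156.13872

φ: split at 2 digits → 43° and 7.3841′; 43 + 7.3841/60 = 43.123068
hemisphere S, so the sign is −
Lon: split at 3 digits → 156° and 8.3234′; 156 + 8.3234/60 = 156.138723
E → positive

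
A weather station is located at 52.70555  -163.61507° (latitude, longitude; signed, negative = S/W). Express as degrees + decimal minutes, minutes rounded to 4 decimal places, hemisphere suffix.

Lat: 52° + 0.705550 × 60 = 52° 42.333000′
Longitude is negative → W; |value| = 163.615070
Lon: minutes = (163.615070 − 163) × 60 = 36.904200

52° 42.3330′ N, 163° 36.9042′ W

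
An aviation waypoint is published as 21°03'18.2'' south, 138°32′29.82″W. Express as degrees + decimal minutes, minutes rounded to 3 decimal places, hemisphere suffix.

21° 3.303′ S, 138° 32.497′ W

Latitude: 3 + 18.2/60 = 3.30333′
Lon: 32 + 29.82/60 = 32.49700′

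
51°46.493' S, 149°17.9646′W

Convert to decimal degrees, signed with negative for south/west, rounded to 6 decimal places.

-51.774883, -149.299410

Latitude: 46.493′ = 0.774883°; total 51.7748833
S ⇒ negate
Longitude: 17.9646′ = 0.299410°; total 149.2994100
W → negative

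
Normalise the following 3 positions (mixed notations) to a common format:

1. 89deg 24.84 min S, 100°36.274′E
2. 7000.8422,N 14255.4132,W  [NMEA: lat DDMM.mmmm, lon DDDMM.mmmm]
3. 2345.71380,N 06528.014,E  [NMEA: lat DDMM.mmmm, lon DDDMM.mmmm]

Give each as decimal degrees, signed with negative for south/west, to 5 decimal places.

1. -89.41400, 100.60457
2. 70.01404, -142.92355
3. 23.76190, 65.46690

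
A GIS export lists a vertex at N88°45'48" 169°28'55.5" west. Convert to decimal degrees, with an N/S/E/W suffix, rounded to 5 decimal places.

Lat: 45′ + 48″ = 45.80000′; 88 + 45.80000/60 = 88.763333
λ: 28′ + 55.5″ = 28.92500′; 169 + 28.92500/60 = 169.482083

88.76333° N, 169.48208° W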